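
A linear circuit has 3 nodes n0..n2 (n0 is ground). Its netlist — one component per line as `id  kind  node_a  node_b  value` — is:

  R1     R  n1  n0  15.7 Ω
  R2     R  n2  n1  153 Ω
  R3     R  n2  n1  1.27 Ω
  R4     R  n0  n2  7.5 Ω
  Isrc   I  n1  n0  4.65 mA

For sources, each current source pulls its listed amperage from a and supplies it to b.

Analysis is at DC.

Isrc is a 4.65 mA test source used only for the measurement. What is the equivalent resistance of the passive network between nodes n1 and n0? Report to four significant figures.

R_eq = 5.623 Ω

Element admittances at DC:
  Y(R1) = 0.06369 S between n1,n0
  Y(R2) = 0.006536 S between n2,n1
  Y(R3) = 0.7874 S between n2,n1
  Y(R4) = 0.1333 S between n0,n2
  Isrc: injects 0.00465 A into n0 (from n1)
Assemble and solve the 2×2 MNA system:
  V(n1)=-0.02614  V(n2)=-0.02239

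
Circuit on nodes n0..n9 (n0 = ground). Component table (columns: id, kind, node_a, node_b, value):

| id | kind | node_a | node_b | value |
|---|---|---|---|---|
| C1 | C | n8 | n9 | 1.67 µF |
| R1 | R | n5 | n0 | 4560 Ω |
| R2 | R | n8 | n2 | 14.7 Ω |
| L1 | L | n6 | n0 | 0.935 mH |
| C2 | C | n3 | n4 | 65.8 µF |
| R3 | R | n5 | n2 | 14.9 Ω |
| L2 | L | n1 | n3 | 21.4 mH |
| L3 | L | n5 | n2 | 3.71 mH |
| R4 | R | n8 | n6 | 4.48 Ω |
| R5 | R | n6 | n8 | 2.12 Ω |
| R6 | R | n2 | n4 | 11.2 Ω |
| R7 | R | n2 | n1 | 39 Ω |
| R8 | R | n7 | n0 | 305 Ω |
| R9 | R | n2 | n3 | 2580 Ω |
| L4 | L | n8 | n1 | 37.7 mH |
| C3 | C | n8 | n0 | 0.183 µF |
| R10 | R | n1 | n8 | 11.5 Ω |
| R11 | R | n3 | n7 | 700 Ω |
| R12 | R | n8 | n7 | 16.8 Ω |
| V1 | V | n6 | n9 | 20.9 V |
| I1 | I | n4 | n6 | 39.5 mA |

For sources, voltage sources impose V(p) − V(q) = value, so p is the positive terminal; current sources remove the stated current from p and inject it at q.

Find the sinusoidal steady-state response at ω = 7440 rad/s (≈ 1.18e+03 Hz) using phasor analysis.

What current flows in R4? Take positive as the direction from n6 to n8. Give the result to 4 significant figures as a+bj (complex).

0.01420+0.08272j A

Element admittances at ω=7440 rad/s:
  Y(C1) = 0.000+0.01242j S between n8,n9
  Y(R1) = 0.0002193+0.000j S between n5,n0
  Y(R2) = 0.06803+0.000j S between n8,n2
  Y(L1) = 0.000-0.1438j S between n6,n0
  Y(C2) = 0.000+0.4896j S between n3,n4
  Y(R3) = 0.06711+0.000j S between n5,n2
  Y(L2) = 0.000-0.006281j S between n1,n3
  Y(L3) = 0.000-0.03623j S between n5,n2
  Y(R4) = 0.2232+0.000j S between n8,n6
  Y(R5) = 0.4717+0.000j S between n6,n8
  Y(R6) = 0.08929+0.000j S between n2,n4
  Y(R7) = 0.02564+0.000j S between n2,n1
  Y(R8) = 0.003279+0.000j S between n7,n0
  Y(R9) = 0.0003876+0.000j S between n2,n3
  Y(L4) = 0.000-0.003565j S between n8,n1
  Y(C3) = 0.000+0.001362j S between n8,n0
  Y(R10) = 0.08696+0.000j S between n1,n8
  Y(R11) = 0.001429+0.000j S between n3,n7
  Y(R12) = 0.05952+0.000j S between n8,n7
  V1: constraint V(n6)−V(n9) = 20.9
  I1: injects 0.0395 A into n6 (from n4)
Assemble and solve the 10×10 MNA system:
  V(n1)=-0.1784-0.3418j  V(n2)=-0.5012-0.4109j  V(n3)=-0.9289-0.4661j  V(n4)=-0.9196-0.4617j  V(n5)=-0.5005-0.4092j  V(n6)=-0.009401-0.0007389j  V(n7)=-0.08833-0.3545j  V(n8)=-0.07302-0.3713j  V(n9)=-20.91-0.0007389j
  i(V1)=-0.004605-0.2589j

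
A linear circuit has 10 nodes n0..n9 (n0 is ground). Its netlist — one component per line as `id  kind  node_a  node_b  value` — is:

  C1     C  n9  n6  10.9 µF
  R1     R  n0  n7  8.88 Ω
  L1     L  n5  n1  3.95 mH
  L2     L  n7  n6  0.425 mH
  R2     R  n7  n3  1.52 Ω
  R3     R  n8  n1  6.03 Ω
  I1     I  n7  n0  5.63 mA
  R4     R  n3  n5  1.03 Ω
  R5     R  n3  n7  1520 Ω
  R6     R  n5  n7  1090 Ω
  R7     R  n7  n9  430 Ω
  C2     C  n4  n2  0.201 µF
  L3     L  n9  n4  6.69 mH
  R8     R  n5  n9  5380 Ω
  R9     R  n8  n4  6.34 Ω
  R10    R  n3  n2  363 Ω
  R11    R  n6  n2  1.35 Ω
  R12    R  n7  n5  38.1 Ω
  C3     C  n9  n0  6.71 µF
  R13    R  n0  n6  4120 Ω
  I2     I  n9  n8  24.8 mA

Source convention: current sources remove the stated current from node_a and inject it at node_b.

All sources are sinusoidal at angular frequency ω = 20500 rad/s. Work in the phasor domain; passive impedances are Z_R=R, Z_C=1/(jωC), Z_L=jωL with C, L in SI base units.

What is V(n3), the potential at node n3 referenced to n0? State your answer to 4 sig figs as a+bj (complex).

Element admittances at ω=20500 rad/s:
  Y(C1) = 0.000+0.2235j S between n9,n6
  Y(R1) = 0.1126+0.000j S between n0,n7
  Y(L1) = 0.000-0.01235j S between n5,n1
  Y(L2) = 0.000-0.1148j S between n7,n6
  Y(R2) = 0.6579+0.000j S between n7,n3
  Y(R3) = 0.1658+0.000j S between n8,n1
  I1: injects 0.00563 A into n0 (from n7)
  Y(R4) = 0.9709+0.000j S between n3,n5
  Y(R5) = 0.0006579+0.000j S between n3,n7
  Y(R6) = 0.0009174+0.000j S between n5,n7
  Y(R7) = 0.002326+0.000j S between n7,n9
  Y(C2) = 0.000+0.004121j S between n4,n2
  Y(L3) = 0.000-0.007292j S between n9,n4
  Y(R8) = 0.0001859+0.000j S between n5,n9
  Y(R9) = 0.1577+0.000j S between n8,n4
  Y(R10) = 0.002755+0.000j S between n3,n2
  Y(R11) = 0.7407+0.000j S between n6,n2
  Y(R12) = 0.02625+0.000j S between n7,n5
  Y(C3) = 0.000+0.1376j S between n9,n0
  Y(R13) = 0.0002427+0.000j S between n0,n6
  I2: injects 0.0248 A into n8 (from n9)
Assemble and solve the 9×9 MNA system:
  V(n1)=-0.008865+1.705j  V(n2)=-0.1586-0.02970j  V(n3)=-0.004762+0.1163j  V(n4)=0.07650+1.708j  V(n5)=0.01413+0.1165j  V(n6)=-0.1495-0.03155j  V(n7)=-0.03197+0.1165j  V(n8)=0.1094+1.706j  V(n9)=-0.09530+0.01450j

-0.004762+0.1163j V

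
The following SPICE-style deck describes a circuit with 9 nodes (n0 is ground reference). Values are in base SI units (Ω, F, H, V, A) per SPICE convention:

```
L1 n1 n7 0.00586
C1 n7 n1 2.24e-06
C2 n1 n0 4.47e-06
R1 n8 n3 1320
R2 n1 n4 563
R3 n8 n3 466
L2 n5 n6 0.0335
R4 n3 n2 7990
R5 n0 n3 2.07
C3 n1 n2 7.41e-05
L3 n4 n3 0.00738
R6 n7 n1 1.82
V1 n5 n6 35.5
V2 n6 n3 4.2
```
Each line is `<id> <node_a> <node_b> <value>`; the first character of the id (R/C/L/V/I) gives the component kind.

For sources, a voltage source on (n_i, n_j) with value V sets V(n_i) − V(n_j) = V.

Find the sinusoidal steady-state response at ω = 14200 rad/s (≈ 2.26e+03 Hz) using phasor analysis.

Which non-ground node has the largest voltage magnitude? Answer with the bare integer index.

5

MNA unknowns: 8 node voltages V₁..V_8 plus 2 source currents (V1, V2)
L1: Y=0.000-0.01202j on G[1,7]
C1: Y=0.000+0.03181j on G[7,1]
C2: Y=0.000+0.06347j on G[1,0]
R1: Y=0.0007576+0.000j on G[8,3]
R2: Y=0.001776+0.000j on G[1,4]
R3: Y=0.002146+0.000j on G[8,3]
L2: Y=0.000-0.002102j on G[5,6]
R4: Y=0.0001252+0.000j on G[3,2]
R5: Y=0.4831+0.000j on G[0,3]
C3: Y=0.000+1.052j on G[1,2]
L3: Y=0.000-0.009542j on G[4,3]
R6: Y=0.5495+0.000j on G[7,1]
V1: row V5−V6=35.5, i_V1 at 5,6
V2: row V6−V3=4.2, i_V2 at 6,3
solve → V1=0.000+0.000j, V2=0.000+0.000j, V3=0.000+0.000j, V4=0.000+0.000j, V5=39.70+0.000j, V6=4.200+0.000j, V7=0.000+0.000j, V8=0.000+0.000j
aux → i_V1=0.000+0.07463j, i_V2=0.000+0.000j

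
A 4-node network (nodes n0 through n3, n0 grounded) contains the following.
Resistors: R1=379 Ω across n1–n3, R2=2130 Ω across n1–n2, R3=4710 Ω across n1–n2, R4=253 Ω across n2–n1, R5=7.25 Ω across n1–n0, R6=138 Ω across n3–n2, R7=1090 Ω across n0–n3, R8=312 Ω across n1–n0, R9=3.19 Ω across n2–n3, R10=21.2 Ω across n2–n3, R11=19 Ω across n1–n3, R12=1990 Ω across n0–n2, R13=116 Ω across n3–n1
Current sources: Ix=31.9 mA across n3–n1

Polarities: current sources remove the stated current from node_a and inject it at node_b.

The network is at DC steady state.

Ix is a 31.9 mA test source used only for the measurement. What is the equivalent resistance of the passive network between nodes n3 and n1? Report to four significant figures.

R_eq = 14.31 Ω

Element admittances at DC:
  Y(R1) = 0.002639 S between n1,n3
  Y(R2) = 0.0004695 S between n1,n2
  Y(R3) = 0.0002123 S between n1,n2
  Y(R4) = 0.003953 S between n2,n1
  Y(R5) = 0.1379 S between n1,n0
  Y(R6) = 0.007246 S between n3,n2
  Y(R7) = 0.0009174 S between n0,n3
  Y(R8) = 0.003205 S between n1,n0
  Y(R9) = 0.3135 S between n2,n3
  Y(R10) = 0.04717 S between n2,n3
  Y(R11) = 0.05263 S between n1,n3
  Y(R12) = 0.0005025 S between n0,n2
  Y(R13) = 0.008621 S between n3,n1
  Ix: injects 0.0319 A into n1 (from n3)
Assemble and solve the 3×3 MNA system:
  V(n1)=0.004526  V(n2)=-0.4458  V(n3)=-0.4521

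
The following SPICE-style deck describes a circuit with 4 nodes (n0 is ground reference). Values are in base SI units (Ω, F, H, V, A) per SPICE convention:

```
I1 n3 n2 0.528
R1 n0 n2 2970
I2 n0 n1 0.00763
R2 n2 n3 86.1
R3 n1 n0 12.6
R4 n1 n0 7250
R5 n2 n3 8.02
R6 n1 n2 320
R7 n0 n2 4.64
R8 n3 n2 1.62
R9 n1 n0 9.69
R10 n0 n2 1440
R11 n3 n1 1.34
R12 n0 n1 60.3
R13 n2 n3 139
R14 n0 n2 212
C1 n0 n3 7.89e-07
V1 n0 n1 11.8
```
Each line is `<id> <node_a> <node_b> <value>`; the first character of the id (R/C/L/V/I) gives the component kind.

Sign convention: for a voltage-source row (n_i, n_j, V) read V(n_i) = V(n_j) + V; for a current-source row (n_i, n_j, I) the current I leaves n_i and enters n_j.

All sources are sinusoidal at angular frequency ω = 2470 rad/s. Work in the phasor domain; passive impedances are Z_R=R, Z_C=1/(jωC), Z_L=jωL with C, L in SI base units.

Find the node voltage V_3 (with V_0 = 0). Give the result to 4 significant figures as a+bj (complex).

-9.738+0.02064j V

Element admittances at ω=2470 rad/s:
  I1: injects 0.528 A into n2 (from n3)
  Y(R1) = 0.0003367+0.000j S between n0,n2
  I2: injects 0.00763 A into n1 (from n0)
  Y(R2) = 0.01161+0.000j S between n2,n3
  Y(R3) = 0.07937+0.000j S between n1,n0
  Y(R4) = 0.0001379+0.000j S between n1,n0
  Y(R5) = 0.1247+0.000j S between n2,n3
  Y(R6) = 0.003125+0.000j S between n1,n2
  Y(R7) = 0.2155+0.000j S between n0,n2
  Y(R8) = 0.6173+0.000j S between n3,n2
  Y(R9) = 0.1032+0.000j S between n1,n0
  Y(R10) = 0.0006944+0.000j S between n0,n2
  Y(R11) = 0.7463+0.000j S between n3,n1
  Y(R12) = 0.01658+0.000j S between n0,n1
  Y(R13) = 0.007194+0.000j S between n2,n3
  Y(R14) = 0.004717+0.000j S between n0,n2
  Y(C1) = 0.000+0.001949j S between n0,n3
  V1: constraint V(n0)−V(n1) = 11.8
Assemble and solve the 4×4 MNA system:
  V(n1)=-11.80+0.000j  V(n2)=-7.022+0.01594j  V(n3)=-9.738+0.02064j
  i(V1)=-3.913-0.01545j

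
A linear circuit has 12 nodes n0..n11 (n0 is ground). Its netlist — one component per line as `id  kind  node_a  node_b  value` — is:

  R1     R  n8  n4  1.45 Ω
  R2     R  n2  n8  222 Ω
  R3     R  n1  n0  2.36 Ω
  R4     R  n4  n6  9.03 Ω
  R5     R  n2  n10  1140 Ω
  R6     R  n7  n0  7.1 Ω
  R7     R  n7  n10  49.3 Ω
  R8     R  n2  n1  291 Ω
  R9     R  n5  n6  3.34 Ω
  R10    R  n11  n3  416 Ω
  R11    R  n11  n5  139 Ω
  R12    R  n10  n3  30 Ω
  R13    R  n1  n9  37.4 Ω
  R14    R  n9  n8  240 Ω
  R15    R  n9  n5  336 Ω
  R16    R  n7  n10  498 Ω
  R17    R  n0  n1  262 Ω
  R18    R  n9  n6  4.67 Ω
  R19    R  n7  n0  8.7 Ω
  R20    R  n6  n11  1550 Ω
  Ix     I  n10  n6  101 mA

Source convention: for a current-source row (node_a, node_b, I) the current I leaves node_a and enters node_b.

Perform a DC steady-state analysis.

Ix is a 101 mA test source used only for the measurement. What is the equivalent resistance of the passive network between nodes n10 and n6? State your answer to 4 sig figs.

Apply KCL at each of the 11 non-ground nodes and solve the resulting linear system.
Node n1: branches {R3, R8, R13, R17} → V_1 = 0.1944
Node n2: branches {R2, R5, R8} → V_2 = 1.410
Node n3: branches {R10, R12} → V_3 = -3.659
Node n4: branches {R1, R4} → V_4 = 3.415
Node n5: branches {R9, R11, R15} → V_5 = 3.462
Node n6: branches {R4, R9, R18, R20, Ix} → V_6 = 3.505
Node n7: branches {R6, R7, R16, R19} → V_7 = -0.3249
Node n8: branches {R1, R2, R14} → V_8 = 3.400
Node n9: branches {R13, R14, R15, R18} → V_9 = 3.146
Node n10: branches {R5, R7, R12, R16, Ix} → V_10 = -4.053
Node n11: branches {R10, R11, R20} → V_11 = 1.794

R_eq = 74.83 Ω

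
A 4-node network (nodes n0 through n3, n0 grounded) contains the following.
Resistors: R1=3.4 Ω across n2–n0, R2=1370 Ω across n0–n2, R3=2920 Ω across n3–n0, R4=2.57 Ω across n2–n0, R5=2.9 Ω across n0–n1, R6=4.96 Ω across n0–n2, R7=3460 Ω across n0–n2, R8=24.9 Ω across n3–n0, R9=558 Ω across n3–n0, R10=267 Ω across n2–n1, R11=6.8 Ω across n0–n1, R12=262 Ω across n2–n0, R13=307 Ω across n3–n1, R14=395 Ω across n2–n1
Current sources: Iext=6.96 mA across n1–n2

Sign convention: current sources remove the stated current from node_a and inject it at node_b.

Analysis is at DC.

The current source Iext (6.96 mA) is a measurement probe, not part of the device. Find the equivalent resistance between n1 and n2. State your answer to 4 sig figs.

R_eq = 3.084 Ω

Element admittances at DC:
  Y(R1) = 0.2941 S between n2,n0
  Y(R2) = 0.0007299 S between n0,n2
  Y(R3) = 0.0003425 S between n3,n0
  Y(R4) = 0.3891 S between n2,n0
  Y(R5) = 0.3448 S between n0,n1
  Y(R6) = 0.2016 S between n0,n2
  Y(R7) = 0.0002890 S between n0,n2
  Y(R8) = 0.04016 S between n3,n0
  Y(R9) = 0.001792 S between n3,n0
  Y(R10) = 0.003745 S between n2,n1
  Y(R11) = 0.1471 S between n0,n1
  Y(R12) = 0.003817 S between n2,n0
  Y(R13) = 0.003257 S between n3,n1
  Y(R14) = 0.002532 S between n2,n1
  Iext: injects 0.00696 A into n2 (from n1)
Assemble and solve the 3×3 MNA system:
  V(n1)=-0.01379  V(n2)=0.007672  V(n3)=-0.0009861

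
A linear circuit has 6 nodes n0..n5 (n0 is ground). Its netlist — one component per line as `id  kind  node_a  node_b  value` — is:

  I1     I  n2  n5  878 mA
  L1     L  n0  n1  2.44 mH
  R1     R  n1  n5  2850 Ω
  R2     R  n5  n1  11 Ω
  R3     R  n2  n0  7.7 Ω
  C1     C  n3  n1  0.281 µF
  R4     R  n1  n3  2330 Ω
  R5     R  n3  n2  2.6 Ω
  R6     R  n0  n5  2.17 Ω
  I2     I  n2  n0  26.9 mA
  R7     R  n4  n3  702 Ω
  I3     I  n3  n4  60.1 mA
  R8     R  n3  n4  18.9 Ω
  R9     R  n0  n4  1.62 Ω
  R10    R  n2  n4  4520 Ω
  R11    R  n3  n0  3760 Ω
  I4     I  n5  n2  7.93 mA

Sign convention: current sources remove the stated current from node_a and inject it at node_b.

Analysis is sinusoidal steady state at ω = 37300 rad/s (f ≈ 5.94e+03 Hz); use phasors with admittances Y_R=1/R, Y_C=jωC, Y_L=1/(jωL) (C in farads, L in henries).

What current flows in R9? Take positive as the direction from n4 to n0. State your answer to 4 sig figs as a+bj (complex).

Element admittances at ω=37300 rad/s:
  I1: injects 0.878 A into n5 (from n2)
  Y(L1) = 0.000-0.01099j S between n0,n1
  Y(R1) = 0.0003509+0.000j S between n1,n5
  Y(R2) = 0.09091+0.000j S between n5,n1
  Y(R3) = 0.1299+0.000j S between n2,n0
  Y(C1) = 0.000+0.01048j S between n3,n1
  Y(R4) = 0.0004292+0.000j S between n1,n3
  Y(R5) = 0.3846+0.000j S between n3,n2
  Y(R6) = 0.4608+0.000j S between n0,n5
  I2: injects 0.0269 A into n0 (from n2)
  Y(R7) = 0.001425+0.000j S between n4,n3
  I3: injects 0.0601 A into n4 (from n3)
  Y(R8) = 0.05291+0.000j S between n3,n4
  Y(R9) = 0.6173+0.000j S between n0,n4
  Y(R10) = 0.0002212+0.000j S between n2,n4
  Y(R11) = 0.0002660+0.000j S between n3,n0
  I4: injects 0.00793 A into n2 (from n5)
Assemble and solve the 5×5 MNA system:
  V(n1)=1.791-0.6456j  V(n2)=-5.348+0.3491j  V(n3)=-4.824+0.4672j  V(n4)=-0.3024+0.03790j  V(n5)=1.872-0.1067j

-0.1867+0.02339j A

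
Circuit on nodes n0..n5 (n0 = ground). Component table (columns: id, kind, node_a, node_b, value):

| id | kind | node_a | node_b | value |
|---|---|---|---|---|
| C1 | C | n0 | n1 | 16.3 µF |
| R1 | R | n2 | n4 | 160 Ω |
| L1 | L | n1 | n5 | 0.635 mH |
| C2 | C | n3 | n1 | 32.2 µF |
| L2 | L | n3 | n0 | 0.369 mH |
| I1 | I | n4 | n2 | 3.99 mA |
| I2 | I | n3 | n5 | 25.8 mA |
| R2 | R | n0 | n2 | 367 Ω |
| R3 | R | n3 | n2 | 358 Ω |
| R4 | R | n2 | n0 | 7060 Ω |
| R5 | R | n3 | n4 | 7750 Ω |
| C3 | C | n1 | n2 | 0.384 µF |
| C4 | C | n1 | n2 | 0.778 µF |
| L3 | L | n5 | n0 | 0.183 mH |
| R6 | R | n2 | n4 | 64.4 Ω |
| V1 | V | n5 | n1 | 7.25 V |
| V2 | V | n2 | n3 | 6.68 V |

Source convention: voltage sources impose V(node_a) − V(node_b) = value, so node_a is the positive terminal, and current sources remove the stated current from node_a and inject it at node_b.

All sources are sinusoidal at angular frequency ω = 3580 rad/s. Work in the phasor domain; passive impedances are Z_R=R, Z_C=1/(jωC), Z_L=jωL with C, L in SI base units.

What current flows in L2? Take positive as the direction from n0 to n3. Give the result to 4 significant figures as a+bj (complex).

0.06260+1.220j A

Apply KCL at each of the 5 non-ground nodes and solve the resulting linear system.
Node n1: branches {C1, L1, C2, C3, C4, V1} → V_1 = -8.369+0.02646j
Node n2: branches {R1, I1, R2, R3, R4, C3, C4, R6, V2} → V_2 = 8.291-0.08270j
Node n3: branches {C2, L2, I2, R3, R5, V2} → V_3 = 1.611-0.08270j
Node n4: branches {R1, I1, R5, R6} → V_4 = 8.070-0.08270j
Node n5: branches {L1, I2, L3, V1} → V_5 = -1.119+0.02646j
Source currents: i(V1)=-0.01458+1.481j, i(V2)=-0.04371-0.06907j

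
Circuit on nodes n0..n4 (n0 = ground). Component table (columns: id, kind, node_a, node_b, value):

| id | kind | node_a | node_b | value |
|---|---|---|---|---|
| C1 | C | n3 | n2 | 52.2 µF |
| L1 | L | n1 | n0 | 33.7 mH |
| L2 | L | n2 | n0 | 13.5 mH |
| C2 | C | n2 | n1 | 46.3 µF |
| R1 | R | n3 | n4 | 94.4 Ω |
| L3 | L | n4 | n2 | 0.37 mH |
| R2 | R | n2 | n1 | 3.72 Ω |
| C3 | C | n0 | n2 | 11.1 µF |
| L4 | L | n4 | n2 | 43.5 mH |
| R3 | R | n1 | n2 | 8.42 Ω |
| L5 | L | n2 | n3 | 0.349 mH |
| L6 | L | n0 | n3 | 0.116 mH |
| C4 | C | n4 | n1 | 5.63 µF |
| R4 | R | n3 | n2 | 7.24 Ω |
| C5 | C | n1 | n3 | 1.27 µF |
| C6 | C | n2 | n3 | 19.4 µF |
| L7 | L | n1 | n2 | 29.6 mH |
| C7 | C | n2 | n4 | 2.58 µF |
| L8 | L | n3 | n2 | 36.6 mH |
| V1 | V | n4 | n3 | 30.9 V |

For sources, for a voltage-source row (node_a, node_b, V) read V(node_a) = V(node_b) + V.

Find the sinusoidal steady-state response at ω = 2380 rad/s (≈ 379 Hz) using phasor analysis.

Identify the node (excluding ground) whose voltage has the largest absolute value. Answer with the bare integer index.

4

MNA unknowns: 4 node voltages V₁..V_4 plus 1 source current (V1)
C1: Y=0.000+0.1242j on G[3,2]
L1: Y=0.000-0.01247j on G[1,0]
L2: Y=0.000-0.03112j on G[2,0]
C2: Y=0.000+0.1102j on G[2,1]
R1: Y=0.01059+0.000j on G[3,4]
L3: Y=0.000-1.136j on G[4,2]
R2: Y=0.2688+0.000j on G[2,1]
C3: Y=0.000+0.02642j on G[0,2]
L4: Y=0.000-0.009659j on G[4,2]
R3: Y=0.1188+0.000j on G[1,2]
L5: Y=0.000-1.204j on G[2,3]
L6: Y=0.000-3.622j on G[0,3]
C4: Y=0.000+0.01340j on G[4,1]
R4: Y=0.1381+0.000j on G[3,2]
C5: Y=0.000+0.003023j on G[1,3]
C6: Y=0.000+0.04617j on G[2,3]
L7: Y=0.000-0.01419j on G[1,2]
C7: Y=0.000+0.006140j on G[2,4]
L8: Y=0.000-0.01148j on G[3,2]
V1: row V4−V3=30.9, i_V1 at 4,3
solve → V1=15.99-0.1490j, V2=15.78-0.9992j, V3=-0.07555+0.001811j, V4=30.82+0.001811j
aux → i_V1=-1.466+16.94j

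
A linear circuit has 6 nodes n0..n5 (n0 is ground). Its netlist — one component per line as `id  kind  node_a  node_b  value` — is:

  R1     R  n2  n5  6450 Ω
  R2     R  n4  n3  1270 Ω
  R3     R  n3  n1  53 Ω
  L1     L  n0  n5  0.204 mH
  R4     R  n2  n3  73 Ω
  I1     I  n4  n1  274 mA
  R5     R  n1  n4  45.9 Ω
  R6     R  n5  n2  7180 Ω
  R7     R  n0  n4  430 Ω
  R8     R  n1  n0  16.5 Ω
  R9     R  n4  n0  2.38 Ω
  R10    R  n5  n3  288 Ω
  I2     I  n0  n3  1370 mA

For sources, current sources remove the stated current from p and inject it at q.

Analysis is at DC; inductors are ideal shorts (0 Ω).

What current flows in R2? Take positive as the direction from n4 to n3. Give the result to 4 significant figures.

-0.05605 A

MNA unknowns: 5 node voltages V₁..V_5 plus 1 source current (L1)
R1: Y=0.0001550 on G[2,5]
R2: Y=0.0007874 on G[4,3]
R3: Y=0.01887 on G[3,1]
L1: row V0−V5=0, i_L1 at 0,5
R4: Y=0.01370 on G[2,3]
I1: z[4]−=0.274, z[1]+=0.274
R5: Y=0.02179 on G[1,4]
R6: Y=0.0001393 on G[5,2]
R7: Y=0.002326 on G[0,4]
R8: Y=0.06061 on G[1,0]
R9: Y=0.4202 on G[4,0]
R10: Y=0.003472 on G[5,3]
I2: z[0]−=1.37, z[3]+=1.37
solve → V1=16.09, V2=69.98, V3=71.48, V4=0.2984, V5=0.000
aux → i_L1=-0.2688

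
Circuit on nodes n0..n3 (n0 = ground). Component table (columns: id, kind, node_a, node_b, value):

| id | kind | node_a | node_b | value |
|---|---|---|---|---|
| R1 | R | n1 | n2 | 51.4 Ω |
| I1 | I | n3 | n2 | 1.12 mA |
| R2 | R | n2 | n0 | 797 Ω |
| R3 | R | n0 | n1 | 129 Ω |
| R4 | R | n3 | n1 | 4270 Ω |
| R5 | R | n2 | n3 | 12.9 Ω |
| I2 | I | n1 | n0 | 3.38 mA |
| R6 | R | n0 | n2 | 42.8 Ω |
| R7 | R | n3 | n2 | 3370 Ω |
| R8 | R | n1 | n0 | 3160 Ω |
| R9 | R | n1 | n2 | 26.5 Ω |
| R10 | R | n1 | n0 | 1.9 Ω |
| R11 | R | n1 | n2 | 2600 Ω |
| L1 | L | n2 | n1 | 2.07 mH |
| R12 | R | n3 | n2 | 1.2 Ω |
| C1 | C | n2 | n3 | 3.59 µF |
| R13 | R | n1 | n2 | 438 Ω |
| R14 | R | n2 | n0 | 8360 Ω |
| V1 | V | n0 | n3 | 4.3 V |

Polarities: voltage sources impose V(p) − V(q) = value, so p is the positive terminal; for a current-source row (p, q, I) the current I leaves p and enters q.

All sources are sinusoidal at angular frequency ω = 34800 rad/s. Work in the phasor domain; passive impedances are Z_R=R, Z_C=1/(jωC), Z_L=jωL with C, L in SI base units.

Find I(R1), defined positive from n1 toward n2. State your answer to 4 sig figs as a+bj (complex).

0.06919+0.003136j A

MNA unknowns: 3 node voltages V₁..V_3 plus 1 source current (V1)
R1: Y=0.01946+0.000j on G[1,2]
I1: z[3]−=0.00112, z[2]+=0.00112
R2: Y=0.001255+0.000j on G[2,0]
R3: Y=0.007752+0.000j on G[0,1]
R4: Y=0.0002342+0.000j on G[3,1]
R5: Y=0.07752+0.000j on G[2,3]
I2: z[1]−=0.00338, z[0]+=0.00338
R6: Y=0.02336+0.000j on G[0,2]
R7: Y=0.0002967+0.000j on G[3,2]
R8: Y=0.0003165+0.000j on G[1,0]
R9: Y=0.03774+0.000j on G[1,2]
R10: Y=0.5263+0.000j on G[1,0]
R11: Y=0.0003846+0.000j on G[1,2]
L1: Y=0.000-0.01388j on G[2,1]
R12: Y=0.8333+0.000j on G[3,2]
C1: Y=0.000+0.1249j on G[2,3]
R13: Y=0.002283+0.000j on G[1,2]
R14: Y=0.0001196+0.000j on G[2,0]
V1: row V0−V3=4.3, i_V1 at 0,3
solve → V1=-0.4106+0.07429j, V2=-3.967-0.08691j, V3=-4.300+0.000j
aux → i_V1=-0.3142+0.03755j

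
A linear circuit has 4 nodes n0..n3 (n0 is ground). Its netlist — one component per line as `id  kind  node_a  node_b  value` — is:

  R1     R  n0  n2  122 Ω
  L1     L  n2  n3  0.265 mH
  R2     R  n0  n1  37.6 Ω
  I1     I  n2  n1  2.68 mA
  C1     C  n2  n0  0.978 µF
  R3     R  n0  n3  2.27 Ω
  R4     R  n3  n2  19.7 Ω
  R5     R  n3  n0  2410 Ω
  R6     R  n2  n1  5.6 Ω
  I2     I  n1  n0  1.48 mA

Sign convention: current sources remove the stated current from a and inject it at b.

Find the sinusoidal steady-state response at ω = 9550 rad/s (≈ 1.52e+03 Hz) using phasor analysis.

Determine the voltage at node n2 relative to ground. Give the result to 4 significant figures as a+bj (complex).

MNA unknowns: 3 node voltages V₁..V_3
R1: Y=0.008197+0.000j on G[0,2]
L1: Y=0.000-0.3951j on G[2,3]
R2: Y=0.02660+0.000j on G[0,1]
I1: z[2]−=0.00268, z[1]+=0.00268
C1: Y=0.000+0.009340j on G[2,0]
R3: Y=0.4405+0.000j on G[0,3]
R4: Y=0.05076+0.000j on G[3,2]
R5: Y=0.0004149+0.000j on G[3,0]
R6: Y=0.1786+0.000j on G[2,1]
I2: z[1]−=0.00148, z[0]+=0.00148
solve → V1=0.002078-0.002986j, V2=-0.004332-0.003431j, V3=-0.003474+0.0003356j

-0.004332-0.003431j V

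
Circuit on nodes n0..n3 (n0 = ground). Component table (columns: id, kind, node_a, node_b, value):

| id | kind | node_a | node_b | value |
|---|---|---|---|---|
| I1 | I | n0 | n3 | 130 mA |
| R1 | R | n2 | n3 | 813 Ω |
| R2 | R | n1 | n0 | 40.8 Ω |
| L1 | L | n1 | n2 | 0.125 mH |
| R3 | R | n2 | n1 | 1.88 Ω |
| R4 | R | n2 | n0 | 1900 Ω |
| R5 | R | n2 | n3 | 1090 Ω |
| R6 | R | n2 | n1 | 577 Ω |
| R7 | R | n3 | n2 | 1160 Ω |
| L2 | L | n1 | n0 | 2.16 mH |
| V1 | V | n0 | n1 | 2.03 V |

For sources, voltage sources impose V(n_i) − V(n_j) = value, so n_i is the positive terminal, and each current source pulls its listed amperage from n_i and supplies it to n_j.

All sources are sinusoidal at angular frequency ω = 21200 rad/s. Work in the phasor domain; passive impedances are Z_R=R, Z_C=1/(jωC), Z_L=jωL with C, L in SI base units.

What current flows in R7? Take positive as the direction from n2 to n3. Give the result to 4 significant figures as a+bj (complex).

-0.03724+0.000j A

Apply KCL at each of the 3 non-ground nodes and solve the resulting linear system.
Node n1: branches {R2, L1, R3, R6, L2, V1} → V_1 = -2.030+0.000j
Node n2: branches {R1, L1, R3, R4, R5, R6, R7} → V_2 = -1.866+0.1156j
Node n3: branches {I1, R1, R5, R7} → V_3 = 41.33+0.1156j
Source currents: i(V1)=-0.1807+0.04439j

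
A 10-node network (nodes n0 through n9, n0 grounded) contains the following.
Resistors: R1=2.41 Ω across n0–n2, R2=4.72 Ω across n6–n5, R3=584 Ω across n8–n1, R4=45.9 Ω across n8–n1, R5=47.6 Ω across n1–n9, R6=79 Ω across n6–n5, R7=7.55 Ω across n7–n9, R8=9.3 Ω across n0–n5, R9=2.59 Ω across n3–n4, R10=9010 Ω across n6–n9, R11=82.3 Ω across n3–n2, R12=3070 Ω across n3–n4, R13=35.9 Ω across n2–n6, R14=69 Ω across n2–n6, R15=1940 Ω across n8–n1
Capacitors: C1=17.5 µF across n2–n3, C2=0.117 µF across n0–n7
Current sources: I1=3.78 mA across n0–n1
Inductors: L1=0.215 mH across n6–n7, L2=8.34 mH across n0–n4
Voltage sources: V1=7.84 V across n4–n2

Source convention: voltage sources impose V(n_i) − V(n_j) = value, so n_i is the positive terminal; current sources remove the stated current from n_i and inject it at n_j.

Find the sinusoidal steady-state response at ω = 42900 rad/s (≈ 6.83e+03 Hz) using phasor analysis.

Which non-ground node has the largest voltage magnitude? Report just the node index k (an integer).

Apply KCL at each of the 9 non-ground nodes and solve the resulting linear system.
Node n1: branches {R3, I1, R4, R5, R15} → V_1 = 0.2466+0.05384j
Node n2: branches {R1, C1, R11, R13, R14, V1} → V_2 = 0.003062+0.04947j
Node n3: branches {C1, R9, R11, R12} → V_3 = 1.674-3.099j
Node n4: branches {R9, L2, R12, V1} → V_4 = 7.843+0.04947j
Node n5: branches {R2, R6, R8} → V_5 = 0.02457+0.01119j
Node n6: branches {R2, L1, R6, R10, R13, R14} → V_6 = 0.03633+0.01654j
Node n7: branches {C2, L1, R7} → V_7 = 0.03813+0.05387j
Node n8: branches {R3, R4, R15} → V_8 = 0.2466+0.05384j
Node n9: branches {R5, R7, R10} → V_9 = 0.06665+0.05384j
Source currents: i(V1)=-2.384-1.195j

4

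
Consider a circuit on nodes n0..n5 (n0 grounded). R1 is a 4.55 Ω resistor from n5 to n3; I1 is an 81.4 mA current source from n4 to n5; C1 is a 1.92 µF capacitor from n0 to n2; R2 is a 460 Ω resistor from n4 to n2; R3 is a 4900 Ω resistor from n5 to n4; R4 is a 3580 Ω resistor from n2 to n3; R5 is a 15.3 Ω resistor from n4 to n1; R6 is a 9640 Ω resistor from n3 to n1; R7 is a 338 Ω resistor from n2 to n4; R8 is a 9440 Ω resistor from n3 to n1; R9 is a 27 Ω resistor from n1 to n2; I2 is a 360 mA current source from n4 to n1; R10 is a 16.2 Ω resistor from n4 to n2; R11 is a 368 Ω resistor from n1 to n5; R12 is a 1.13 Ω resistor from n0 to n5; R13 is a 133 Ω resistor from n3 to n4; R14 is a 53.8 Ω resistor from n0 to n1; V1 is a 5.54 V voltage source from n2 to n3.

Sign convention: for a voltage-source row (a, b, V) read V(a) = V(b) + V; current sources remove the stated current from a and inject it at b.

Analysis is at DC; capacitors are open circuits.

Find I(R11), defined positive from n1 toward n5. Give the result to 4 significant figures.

0.01375 A

MNA unknowns: 5 node voltages V₁..V_5 plus 1 source current (V1)
R1: Y=0.2198 on G[5,3]
I1: z[4]−=0.0814, z[5]+=0.0814
C1: Y=0.000 on G[0,2]
R2: Y=0.002174 on G[4,2]
R3: Y=0.0002041 on G[5,4]
R4: Y=0.0002793 on G[2,3]
R5: Y=0.06536 on G[4,1]
R6: Y=0.0001037 on G[3,1]
R7: Y=0.002959 on G[2,4]
R8: Y=0.0001059 on G[3,1]
R9: Y=0.03704 on G[1,2]
I2: z[4]−=0.36, z[1]+=0.36
R10: Y=0.06173 on G[4,2]
R11: Y=0.002717 on G[1,5]
R12: Y=0.8850 on G[0,5]
R13: Y=0.007519 on G[3,4]
R14: Y=0.01859 on G[0,1]
V1: row V2−V3=5.54, i_V1 at 2,3
solve → V1=4.956, V2=4.583, V3=-0.9575, V4=1.298, V5=-0.1041
aux → i_V1=-0.2073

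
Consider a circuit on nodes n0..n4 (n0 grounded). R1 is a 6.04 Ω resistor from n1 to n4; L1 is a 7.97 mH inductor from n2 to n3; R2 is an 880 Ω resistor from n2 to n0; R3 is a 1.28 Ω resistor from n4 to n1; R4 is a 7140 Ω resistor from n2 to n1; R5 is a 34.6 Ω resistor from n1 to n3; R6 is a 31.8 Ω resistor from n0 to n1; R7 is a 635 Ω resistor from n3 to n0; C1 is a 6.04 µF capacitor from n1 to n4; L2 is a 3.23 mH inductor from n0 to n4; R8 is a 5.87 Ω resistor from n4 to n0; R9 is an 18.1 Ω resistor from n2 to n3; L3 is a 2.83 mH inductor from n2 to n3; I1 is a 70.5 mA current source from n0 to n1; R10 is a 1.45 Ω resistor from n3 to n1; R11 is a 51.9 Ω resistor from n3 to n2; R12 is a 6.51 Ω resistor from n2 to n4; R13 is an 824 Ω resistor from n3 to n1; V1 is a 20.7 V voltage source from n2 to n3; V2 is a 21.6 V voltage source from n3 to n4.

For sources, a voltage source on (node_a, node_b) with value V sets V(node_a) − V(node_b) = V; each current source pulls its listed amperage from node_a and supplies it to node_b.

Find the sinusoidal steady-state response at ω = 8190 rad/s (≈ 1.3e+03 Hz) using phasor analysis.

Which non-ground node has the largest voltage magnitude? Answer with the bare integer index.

2

Element admittances at ω=8190 rad/s:
  Y(R1) = 0.1656+0.000j S between n1,n4
  Y(L1) = 0.000-0.01532j S between n2,n3
  Y(R2) = 0.001136+0.000j S between n2,n0
  Y(R3) = 0.7812+0.000j S between n4,n1
  Y(R4) = 0.0001401+0.000j S between n2,n1
  Y(R5) = 0.02890+0.000j S between n1,n3
  Y(R6) = 0.03145+0.000j S between n0,n1
  Y(R7) = 0.001575+0.000j S between n3,n0
  Y(C1) = 0.000+0.04947j S between n1,n4
  Y(L2) = 0.000-0.03780j S between n0,n4
  Y(R8) = 0.1704+0.000j S between n4,n0
  Y(R9) = 0.05525+0.000j S between n2,n3
  Y(L3) = 0.000-0.04314j S between n2,n3
  I1: injects 0.0705 A into n1 (from n0)
  Y(R10) = 0.6897+0.000j S between n3,n1
  Y(R11) = 0.01927+0.000j S between n3,n2
  Y(R12) = 0.1536+0.000j S between n2,n4
  Y(R13) = 0.001214+0.000j S between n3,n1
  V1: constraint V(n2)−V(n3) = 20.7
  V2: constraint V(n3)−V(n4) = 21.6
Assemble and solve the 6×6 MNA system:
  V(n1)=7.786-0.4886j  V(n2)=40.87-0.2242j  V(n3)=20.17-0.2242j  V(n4)=-1.433-0.2242j
  i(V1)=-8.091+1.210j  i(V2)=-15.49-0.1897j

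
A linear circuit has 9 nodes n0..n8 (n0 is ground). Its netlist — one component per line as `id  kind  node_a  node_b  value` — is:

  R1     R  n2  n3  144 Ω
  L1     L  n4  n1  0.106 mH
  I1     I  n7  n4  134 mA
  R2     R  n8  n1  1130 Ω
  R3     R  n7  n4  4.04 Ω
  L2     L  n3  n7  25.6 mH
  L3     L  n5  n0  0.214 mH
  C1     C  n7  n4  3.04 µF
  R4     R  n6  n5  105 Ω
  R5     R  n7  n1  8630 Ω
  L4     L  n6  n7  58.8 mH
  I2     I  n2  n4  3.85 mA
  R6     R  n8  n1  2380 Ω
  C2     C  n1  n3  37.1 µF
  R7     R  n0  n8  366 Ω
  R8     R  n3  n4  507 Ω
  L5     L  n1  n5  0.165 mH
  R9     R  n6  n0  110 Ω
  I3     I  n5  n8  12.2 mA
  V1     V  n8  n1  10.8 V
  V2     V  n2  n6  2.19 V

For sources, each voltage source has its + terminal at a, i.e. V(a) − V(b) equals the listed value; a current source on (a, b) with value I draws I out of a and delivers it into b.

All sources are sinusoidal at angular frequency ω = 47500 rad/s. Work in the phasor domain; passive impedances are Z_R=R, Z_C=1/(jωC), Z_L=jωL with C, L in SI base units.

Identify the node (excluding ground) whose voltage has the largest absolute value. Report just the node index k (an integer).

Element admittances at ω=47500 rad/s:
  Y(R1) = 0.006944+0.000j S between n2,n3
  Y(L1) = 0.000-0.1986j S between n4,n1
  I1: injects 0.134 A into n4 (from n7)
  Y(R2) = 0.0008850+0.000j S between n8,n1
  Y(R3) = 0.2475+0.000j S between n7,n4
  Y(L2) = 0.000-0.0008224j S between n3,n7
  Y(L3) = 0.000-0.09838j S between n5,n0
  Y(C1) = 0.000+0.1444j S between n7,n4
  Y(R4) = 0.009524+0.000j S between n6,n5
  Y(R5) = 0.0001159+0.000j S between n7,n1
  Y(L4) = 0.000-0.0003580j S between n6,n7
  I2: injects 0.00385 A into n4 (from n2)
  Y(R6) = 0.0004202+0.000j S between n8,n1
  Y(C2) = 0.000+1.762j S between n1,n3
  Y(R7) = 0.002732+0.000j S between n0,n8
  Y(R8) = 0.001972+0.000j S between n3,n4
  Y(L5) = 0.000-0.1276j S between n1,n5
  Y(R9) = 0.009091+0.000j S between n6,n0
  I3: injects 0.0122 A into n8 (from n5)
  V1: constraint V(n8)−V(n1) = 10.8
  V2: constraint V(n2)−V(n6) = 2.19
Assemble and solve the 10×10 MNA system:
  V(n1)=-0.03368-0.2543j  V(n2)=1.429-0.1605j  V(n3)=-0.03307-0.2602j  V(n4)=-0.03220-0.2361j  V(n5)=-0.02189-0.2287j  V(n6)=-0.7606-0.1605j  V(n7)=-0.4372-0.0008104j  V(n8)=10.77-0.2543j
  i(V1)=-0.03131+0.0006949j  i(V2)=-0.01401-0.0006928j

8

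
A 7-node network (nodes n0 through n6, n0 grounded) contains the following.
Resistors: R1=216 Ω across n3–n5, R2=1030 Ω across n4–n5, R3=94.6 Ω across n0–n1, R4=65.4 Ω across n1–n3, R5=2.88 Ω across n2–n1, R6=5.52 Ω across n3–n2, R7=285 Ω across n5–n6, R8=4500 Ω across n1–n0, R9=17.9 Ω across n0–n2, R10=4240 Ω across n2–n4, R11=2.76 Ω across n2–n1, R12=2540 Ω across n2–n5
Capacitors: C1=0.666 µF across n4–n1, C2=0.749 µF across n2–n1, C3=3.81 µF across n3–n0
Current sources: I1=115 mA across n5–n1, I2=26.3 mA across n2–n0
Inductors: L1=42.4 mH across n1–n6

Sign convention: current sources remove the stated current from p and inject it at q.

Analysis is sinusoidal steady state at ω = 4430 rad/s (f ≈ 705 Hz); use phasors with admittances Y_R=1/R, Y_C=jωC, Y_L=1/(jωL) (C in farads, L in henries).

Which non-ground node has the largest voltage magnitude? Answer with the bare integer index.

5

Apply KCL at each of the 6 non-ground nodes and solve the resulting linear system.
Node n1: branches {R3, C1, R4, R5, R8, I1, L1, C2, R11} → V_1 = -0.2752+0.1758j
Node n2: branches {R5, R6, R9, R10, C2, R11, R12, I2} → V_2 = -0.3661+0.1647j
Node n3: branches {R1, R4, R6, C3} → V_3 = -0.6576+0.1704j
Node n4: branches {R2, C1, R10} → V_4 = -2.475+3.782j
Node n5: branches {R1, R2, R7, I1, R12} → V_5 = -13.95-2.024j
Node n6: branches {R7, L1} → V_6 = -3.404-6.772j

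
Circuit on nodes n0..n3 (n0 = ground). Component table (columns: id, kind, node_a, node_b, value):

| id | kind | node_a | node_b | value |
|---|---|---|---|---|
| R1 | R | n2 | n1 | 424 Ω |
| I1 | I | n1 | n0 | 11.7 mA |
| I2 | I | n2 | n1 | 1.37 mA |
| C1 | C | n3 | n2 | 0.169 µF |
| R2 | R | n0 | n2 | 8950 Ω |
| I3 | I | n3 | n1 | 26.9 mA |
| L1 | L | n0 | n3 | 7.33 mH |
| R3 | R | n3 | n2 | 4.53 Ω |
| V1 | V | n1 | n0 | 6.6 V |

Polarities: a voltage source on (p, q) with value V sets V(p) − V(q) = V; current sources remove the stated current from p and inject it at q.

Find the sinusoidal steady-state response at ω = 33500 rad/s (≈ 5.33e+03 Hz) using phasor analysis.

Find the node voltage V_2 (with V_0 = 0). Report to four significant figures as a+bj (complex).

-1.315-2.298j V

Element admittances at ω=33500 rad/s:
  Y(R1) = 0.002358+0.000j S between n2,n1
  I1: injects 0.0117 A into n0 (from n1)
  I2: injects 0.00137 A into n1 (from n2)
  Y(C1) = 0.000+0.005661j S between n3,n2
  Y(R2) = 0.0001117+0.000j S between n0,n2
  I3: injects 0.0269 A into n1 (from n3)
  Y(L1) = 0.000-0.004072j S between n0,n3
  Y(R3) = 0.2208+0.000j S between n3,n2
  V1: constraint V(n1)−V(n0) = 6.6
Assemble and solve the 4×4 MNA system:
  V(n1)=6.600+0.000j  V(n2)=-1.315-2.298j  V(n3)=-1.394-2.322j
  i(V1)=-0.002096-0.005421j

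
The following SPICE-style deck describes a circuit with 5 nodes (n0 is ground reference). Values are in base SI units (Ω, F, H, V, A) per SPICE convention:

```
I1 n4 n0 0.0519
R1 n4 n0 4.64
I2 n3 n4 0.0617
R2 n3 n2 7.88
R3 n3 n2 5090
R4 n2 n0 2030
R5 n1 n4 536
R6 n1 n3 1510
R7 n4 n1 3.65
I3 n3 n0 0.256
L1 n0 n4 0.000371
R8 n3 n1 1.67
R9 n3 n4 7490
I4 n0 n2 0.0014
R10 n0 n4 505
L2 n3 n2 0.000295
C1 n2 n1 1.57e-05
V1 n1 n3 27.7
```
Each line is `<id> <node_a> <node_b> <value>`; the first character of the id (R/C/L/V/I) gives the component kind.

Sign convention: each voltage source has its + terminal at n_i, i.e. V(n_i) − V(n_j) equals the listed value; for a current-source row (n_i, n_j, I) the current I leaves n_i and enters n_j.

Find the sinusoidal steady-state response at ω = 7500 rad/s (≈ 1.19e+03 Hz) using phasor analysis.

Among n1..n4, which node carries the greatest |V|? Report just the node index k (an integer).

2

Element admittances at ω=7500 rad/s:
  I1: injects 0.0519 A into n0 (from n4)
  Y(R1) = 0.2155+0.000j S between n4,n0
  I2: injects 0.0617 A into n4 (from n3)
  Y(R2) = 0.1269+0.000j S between n3,n2
  Y(R3) = 0.0001965+0.000j S between n3,n2
  Y(R4) = 0.0004926+0.000j S between n2,n0
  Y(R5) = 0.001866+0.000j S between n1,n4
  Y(R6) = 0.0006623+0.000j S between n1,n3
  Y(R7) = 0.2740+0.000j S between n4,n1
  I3: injects 0.256 A into n0 (from n3)
  Y(L1) = 0.000-0.3594j S between n0,n4
  Y(R8) = 0.5988+0.000j S between n3,n1
  Y(R9) = 0.0001335+0.000j S between n3,n4
  I4: injects 0.0014 A into n2 (from n0)
  Y(R10) = 0.001980+0.000j S between n0,n4
  Y(L2) = 0.000-0.4520j S between n3,n2
  Y(C1) = 0.000+0.1177j S between n2,n1
  V1: constraint V(n1)−V(n3) = 27.7
Assemble and solve the 5×5 MNA system:
  V(n1)=-1.418-0.5929j  V(n2)=-37.62+2.700j  V(n3)=-29.12-0.5929j  V(n4)=-0.3522-0.5881j
  i(V1)=-16.70-4.262j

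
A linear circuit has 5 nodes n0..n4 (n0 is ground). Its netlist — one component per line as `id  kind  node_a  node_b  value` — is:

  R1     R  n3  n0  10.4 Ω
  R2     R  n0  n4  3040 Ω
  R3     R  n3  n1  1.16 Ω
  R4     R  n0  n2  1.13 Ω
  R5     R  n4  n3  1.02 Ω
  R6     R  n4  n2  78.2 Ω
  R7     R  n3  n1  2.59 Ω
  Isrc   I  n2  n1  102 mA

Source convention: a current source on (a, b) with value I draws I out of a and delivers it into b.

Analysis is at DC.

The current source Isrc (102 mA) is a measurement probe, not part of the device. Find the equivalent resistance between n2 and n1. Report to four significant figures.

Apply KCL at each of the 4 non-ground nodes and solve the resulting linear system.
Node n1: branches {R3, R7, Isrc} → V_1 = 1.005
Node n2: branches {R4, R6, Isrc} → V_2 = -0.1007
Node n3: branches {R1, R3, R5, R7} → V_3 = 0.9233
Node n4: branches {R2, R5, R6} → V_4 = 0.9098

R_eq = 10.84 Ω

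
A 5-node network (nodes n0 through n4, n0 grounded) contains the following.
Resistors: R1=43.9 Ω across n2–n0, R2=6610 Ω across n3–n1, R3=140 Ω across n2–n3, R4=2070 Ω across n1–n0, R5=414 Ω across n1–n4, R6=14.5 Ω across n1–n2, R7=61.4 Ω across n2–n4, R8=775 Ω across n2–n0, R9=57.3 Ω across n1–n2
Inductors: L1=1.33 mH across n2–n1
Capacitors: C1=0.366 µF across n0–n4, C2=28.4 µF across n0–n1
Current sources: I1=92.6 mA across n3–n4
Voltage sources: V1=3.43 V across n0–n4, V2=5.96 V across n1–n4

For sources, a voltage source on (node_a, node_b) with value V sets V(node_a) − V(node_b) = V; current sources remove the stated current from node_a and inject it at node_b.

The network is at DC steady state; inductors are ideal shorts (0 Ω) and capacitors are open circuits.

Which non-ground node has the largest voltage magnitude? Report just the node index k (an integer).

3

Element admittances at DC:
  Y(R1) = 0.02278 S between n2,n0
  L1: short n2↔n1 (DC inductor)
  Y(C1) = 0.000 S between n0,n4
  Y(R2) = 0.0001513 S between n3,n1
  Y(R3) = 0.007143 S between n2,n3
  Y(R4) = 0.0004831 S between n1,n0
  Y(R5) = 0.002415 S between n1,n4
  I1: injects 0.0926 A into n4 (from n3)
  Y(R6) = 0.06897 S between n1,n2
  Y(R7) = 0.01629 S between n2,n4
  Y(C2) = 0.000 S between n0,n1
  Y(R8) = 0.001290 S between n2,n0
  Y(R9) = 0.01745 S between n1,n2
  V1: constraint V(n0)−V(n4) = 3.43
  V2: constraint V(n1)−V(n4) = 5.96
Assemble and solve the 7×7 MNA system:
  V(n1)=2.530  V(n2)=2.530  V(n3)=-10.17  V(n4)=-3.430
  i(L1)=-0.2486  i(V1)=0.06212  i(V2)=-0.2662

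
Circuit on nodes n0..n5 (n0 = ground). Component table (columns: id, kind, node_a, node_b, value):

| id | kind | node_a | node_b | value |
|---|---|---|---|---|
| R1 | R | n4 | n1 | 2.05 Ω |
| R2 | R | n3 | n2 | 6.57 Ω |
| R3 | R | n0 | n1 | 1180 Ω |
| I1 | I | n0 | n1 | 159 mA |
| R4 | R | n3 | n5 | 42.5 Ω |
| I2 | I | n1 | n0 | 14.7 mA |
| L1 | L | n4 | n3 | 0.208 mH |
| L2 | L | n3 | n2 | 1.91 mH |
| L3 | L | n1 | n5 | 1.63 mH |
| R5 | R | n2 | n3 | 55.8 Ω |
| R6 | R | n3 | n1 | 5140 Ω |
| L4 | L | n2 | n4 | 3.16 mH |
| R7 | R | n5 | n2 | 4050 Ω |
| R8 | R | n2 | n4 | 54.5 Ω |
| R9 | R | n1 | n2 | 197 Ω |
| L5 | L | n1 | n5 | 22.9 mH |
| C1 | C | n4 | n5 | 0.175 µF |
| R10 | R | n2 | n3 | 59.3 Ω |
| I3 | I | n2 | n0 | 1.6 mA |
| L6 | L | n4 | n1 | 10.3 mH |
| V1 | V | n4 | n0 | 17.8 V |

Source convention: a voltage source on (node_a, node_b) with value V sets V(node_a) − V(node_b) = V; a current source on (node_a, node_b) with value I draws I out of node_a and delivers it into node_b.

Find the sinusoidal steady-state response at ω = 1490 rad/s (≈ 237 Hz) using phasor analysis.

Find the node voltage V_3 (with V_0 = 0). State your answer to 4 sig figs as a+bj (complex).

MNA unknowns: 5 node voltages V₁..V_5 plus 1 source current (V1)
R1: Y=0.4878+0.000j on G[4,1]
R2: Y=0.1522+0.000j on G[3,2]
R3: Y=0.0008475+0.000j on G[0,1]
I1: z[0]−=0.159, z[1]+=0.159
R4: Y=0.02353+0.000j on G[3,5]
I2: z[1]−=0.0147, z[0]+=0.0147
L1: Y=0.000-3.227j on G[4,3]
L2: Y=0.000-0.3514j on G[3,2]
L3: Y=0.000-0.4117j on G[1,5]
R5: Y=0.01792+0.000j on G[2,3]
R6: Y=0.0001946+0.000j on G[3,1]
L4: Y=0.000-0.2124j on G[2,4]
R7: Y=0.0002469+0.000j on G[5,2]
R8: Y=0.01835+0.000j on G[2,4]
R9: Y=0.005076+0.000j on G[1,2]
L5: Y=0.000-0.02931j on G[1,5]
C1: Y=0.000+0.0002607j on G[4,5]
R10: Y=0.01686+0.000j on G[2,3]
I3: z[2]−=0.0016, z[0]+=0.0016
L6: Y=0.000-0.06516j on G[4,1]
V1: row V4−V0=17.8, i_V1 at 4,0
solve → V1=18.05+0.03148j, V2=17.80+0.0007311j, V3=17.80+0.001680j, V4=17.80+0.000j, V5=18.05+0.01819j
aux → i_V1=0.1274-2.668e-05j

17.80+0.001680j V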